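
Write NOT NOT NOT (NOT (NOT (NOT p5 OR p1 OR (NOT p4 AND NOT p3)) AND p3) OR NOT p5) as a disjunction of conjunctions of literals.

NOT NOT NOT (NOT (NOT (NOT p5 OR p1 OR (NOT p4 AND NOT p3)) AND p3) OR NOT p5)
≡ NOT (NOT (NOT (NOT p5 OR p1 OR (NOT p4 AND NOT p3)) AND p3) OR NOT p5)
≡ NOT NOT (NOT (NOT p5 OR p1 OR (NOT p4 AND NOT p3)) AND p3) AND NOT NOT p5
≡ NOT (NOT p5 OR p1 OR (NOT p4 AND NOT p3)) AND p3 AND NOT NOT p5
≡ NOT NOT p5 AND NOT p1 AND NOT (NOT p4 AND NOT p3) AND p3 AND NOT NOT p5
≡ p5 AND NOT p1 AND NOT (NOT p4 AND NOT p3) AND p3 AND NOT NOT p5
≡ p5 AND NOT p1 AND (NOT NOT p4 OR NOT NOT p3) AND p3 AND NOT NOT p5
≡ p5 AND NOT p1 AND (p4 OR NOT NOT p3) AND p3 AND NOT NOT p5
≡ p5 AND NOT p1 AND (p4 OR p3) AND p3 AND NOT NOT p5
≡ p5 AND NOT p1 AND (p4 OR p3) AND p3 AND p5
≡ (p5 AND NOT p1 AND p4 AND p3 AND p5) OR (p5 AND NOT p1 AND p3 AND p3 AND p5)
≡ p5 AND NOT p1 AND p3

p5 AND NOT p1 AND p3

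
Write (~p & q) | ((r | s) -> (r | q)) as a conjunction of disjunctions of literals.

(~p & q) | ((r | s) -> (r | q))
= (~p & q) | ~(r | s) | r | q   — eliminate ->
= (~p & q) | (~r & ~s) | r | q   — De Morgan
= (~p | ~r | r | q) & (~p | ~s | r | q) & (q | ~r | r | q) & (q | ~s | r | q)   — distribute | over &
= q | ~s | r   — simplify

q | ~s | r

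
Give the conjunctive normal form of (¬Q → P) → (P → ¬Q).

¬Q ∨ ¬P

(¬Q → P) → (P → ¬Q)
= ¬(¬Q → P) ∨ (P → ¬Q)
= ¬(¬¬Q ∨ P) ∨ (P → ¬Q)
= ¬(¬¬Q ∨ P) ∨ ¬P ∨ ¬Q
= (¬¬¬Q ∧ ¬P) ∨ ¬P ∨ ¬Q
= (¬Q ∧ ¬P) ∨ ¬P ∨ ¬Q
= (¬Q ∨ ¬P ∨ ¬Q) ∧ (¬P ∨ ¬P ∨ ¬Q)
= ¬Q ∨ ¬P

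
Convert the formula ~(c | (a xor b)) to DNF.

(~c & ~a & ~b) | (~c & b & a)

~(c | (a xor b))
= ~(c | (a & ~b) | (~a & b))   [expand xor]
= ~c & ~(a & ~b) & ~(~a & b)   [De Morgan]
= ~c & (~a | ~~b) & ~(~a & b)   [De Morgan]
= ~c & (~a | b) & ~(~a & b)   [double negation]
= ~c & (~a | b) & (~~a | ~b)   [De Morgan]
= ~c & (~a | b) & (a | ~b)   [double negation]
= (~c & ~a & a) | (~c & ~a & ~b) | (~c & b & a) | (~c & b & ~b)   [distribute & over |]
= (~c & ~a & ~b) | (~c & b & a)   [simplify]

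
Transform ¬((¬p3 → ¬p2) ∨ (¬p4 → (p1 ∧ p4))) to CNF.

¬((¬p3 → ¬p2) ∨ (¬p4 → (p1 ∧ p4)))
≡ ¬(¬¬p3 ∨ ¬p2 ∨ (¬p4 → (p1 ∧ p4)))   [eliminate →]
≡ ¬(¬¬p3 ∨ ¬p2 ∨ ¬¬p4 ∨ (p1 ∧ p4))   [eliminate →]
≡ ¬¬¬p3 ∧ ¬¬p2 ∧ ¬¬¬p4 ∧ ¬(p1 ∧ p4)   [De Morgan]
≡ ¬p3 ∧ ¬¬p2 ∧ ¬¬¬p4 ∧ ¬(p1 ∧ p4)   [double negation]
≡ ¬p3 ∧ p2 ∧ ¬¬¬p4 ∧ ¬(p1 ∧ p4)   [double negation]
≡ ¬p3 ∧ p2 ∧ ¬p4 ∧ ¬(p1 ∧ p4)   [double negation]
≡ ¬p3 ∧ p2 ∧ ¬p4 ∧ (¬p1 ∨ ¬p4)   [De Morgan]
≡ ¬p3 ∧ p2 ∧ ¬p4   [simplify]

¬p3 ∧ p2 ∧ ¬p4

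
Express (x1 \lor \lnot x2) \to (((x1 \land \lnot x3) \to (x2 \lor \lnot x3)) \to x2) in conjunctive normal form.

(x1 \lor \lnot x2) \to (((x1 \land \lnot x3) \to (x2 \lor \lnot x3)) \to x2)
⇔ \lnot (x1 \lor \lnot x2) \lor (((x1 \land \lnot x3) \to (x2 \lor \lnot x3)) \to x2)   [eliminate \to]
⇔ \lnot (x1 \lor \lnot x2) \lor \lnot ((x1 \land \lnot x3) \to (x2 \lor \lnot x3)) \lor x2   [eliminate \to]
⇔ \lnot (x1 \lor \lnot x2) \lor \lnot (\lnot (x1 \land \lnot x3) \lor x2 \lor \lnot x3) \lor x2   [eliminate \to]
⇔ (\lnot x1 \land \lnot \lnot x2) \lor \lnot (\lnot (x1 \land \lnot x3) \lor x2 \lor \lnot x3) \lor x2   [De Morgan]
⇔ (\lnot x1 \land x2) \lor \lnot (\lnot (x1 \land \lnot x3) \lor x2 \lor \lnot x3) \lor x2   [double negation]
⇔ (\lnot x1 \land x2) \lor (\lnot \lnot (x1 \land \lnot x3) \land \lnot x2 \land \lnot \lnot x3) \lor x2   [De Morgan]
⇔ (\lnot x1 \land x2) \lor (x1 \land \lnot x3 \land \lnot x2 \land \lnot \lnot x3) \lor x2   [double negation]
⇔ (\lnot x1 \land x2) \lor (x1 \land \lnot x3 \land \lnot x2 \land x3) \lor x2   [double negation]
⇔ (\lnot x1 \lor x1 \lor x2) \land (\lnot x1 \lor \lnot x3 \lor x2) \land (\lnot x1 \lor \lnot x2 \lor x2) \land (\lnot x1 \lor x3 \lor x2) \land (x2 \lor x1 \lor x2) \land (x2 \lor \lnot x3 \lor x2) \land (x2 \lor \lnot x2 \lor x2) \land (x2 \lor x3 \lor x2)   [distribute \lor over \land]
⇔ (x2 \lor x1) \land (x2 \lor \lnot x3) \land (x2 \lor x3)   [simplify]

(x2 \lor x1) \land (x2 \lor \lnot x3) \land (x2 \lor x3)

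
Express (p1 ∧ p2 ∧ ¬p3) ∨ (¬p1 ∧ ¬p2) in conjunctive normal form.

(p1 ∧ p2 ∧ ¬p3) ∨ (¬p1 ∧ ¬p2)
= (p1 ∨ ¬p1) ∧ (p1 ∨ ¬p2) ∧ (p2 ∨ ¬p1) ∧ (p2 ∨ ¬p2) ∧ (¬p3 ∨ ¬p1) ∧ (¬p3 ∨ ¬p2)   (distribute ∨ over ∧)
= (p1 ∨ ¬p2) ∧ (p2 ∨ ¬p1) ∧ (¬p3 ∨ ¬p1) ∧ (¬p3 ∨ ¬p2)   (simplify)

(p1 ∨ ¬p2) ∧ (p2 ∨ ¬p1) ∧ (¬p3 ∨ ¬p1) ∧ (¬p3 ∨ ¬p2)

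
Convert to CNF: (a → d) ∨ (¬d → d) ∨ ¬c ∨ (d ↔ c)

(a → d) ∨ (¬d → d) ∨ ¬c ∨ (d ↔ c)
≡ ¬a ∨ d ∨ (¬d → d) ∨ ¬c ∨ (d ↔ c)   (eliminate →)
≡ ¬a ∨ d ∨ ¬¬d ∨ d ∨ ¬c ∨ (d ↔ c)   (eliminate →)
≡ ¬a ∨ d ∨ ¬¬d ∨ d ∨ ¬c ∨ ((d → c) ∧ (c → d))   (eliminate ↔)
≡ ¬a ∨ d ∨ ¬¬d ∨ d ∨ ¬c ∨ ((¬d ∨ c) ∧ (c → d))   (eliminate →)
≡ ¬a ∨ d ∨ ¬¬d ∨ d ∨ ¬c ∨ ((¬d ∨ c) ∧ (¬c ∨ d))   (eliminate →)
≡ ¬a ∨ d ∨ d ∨ d ∨ ¬c ∨ ((¬d ∨ c) ∧ (¬c ∨ d))   (double negation)
≡ (¬a ∨ d ∨ d ∨ d ∨ ¬c ∨ ¬d ∨ c) ∧ (¬a ∨ d ∨ d ∨ d ∨ ¬c ∨ ¬c ∨ d)   (distribute ∨ over ∧)
≡ ¬a ∨ d ∨ ¬c   (simplify)

¬a ∨ d ∨ ¬c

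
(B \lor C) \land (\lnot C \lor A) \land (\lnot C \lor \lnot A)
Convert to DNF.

B \land \lnot C

(B \lor C) \land (\lnot C \lor A) \land (\lnot C \lor \lnot A)
= B \land \lnot C \land \lnot C \lor B \land \lnot C \land \lnot A \lor B \land A \land \lnot C \lor B \land A \land \lnot A \lor C \land \lnot C \land \lnot C \lor C \land \lnot C \land \lnot A \lor C \land A \land \lnot C \lor C \land A \land \lnot A   [distribute \land over \lor]
= B \land \lnot C   [simplify]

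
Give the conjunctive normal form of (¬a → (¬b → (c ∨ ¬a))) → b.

(¬a ∨ b) ∧ (¬c ∨ b) ∧ (a ∨ b)

(¬a → (¬b → (c ∨ ¬a))) → b
≡ ¬(¬a → (¬b → (c ∨ ¬a))) ∨ b
≡ ¬(¬¬a ∨ (¬b → (c ∨ ¬a))) ∨ b
≡ ¬(¬¬a ∨ ¬¬b ∨ c ∨ ¬a) ∨ b
≡ (¬¬¬a ∧ ¬¬¬b ∧ ¬c ∧ ¬¬a) ∨ b
≡ (¬a ∧ ¬¬¬b ∧ ¬c ∧ ¬¬a) ∨ b
≡ (¬a ∧ ¬b ∧ ¬c ∧ ¬¬a) ∨ b
≡ (¬a ∧ ¬b ∧ ¬c ∧ a) ∨ b
≡ (¬a ∨ b) ∧ (¬b ∨ b) ∧ (¬c ∨ b) ∧ (a ∨ b)
≡ (¬a ∨ b) ∧ (¬c ∨ b) ∧ (a ∨ b)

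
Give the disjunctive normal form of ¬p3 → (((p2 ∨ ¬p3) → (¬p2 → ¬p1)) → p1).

p3 ∨ p1

¬p3 → (((p2 ∨ ¬p3) → (¬p2 → ¬p1)) → p1)
= ¬¬p3 ∨ (((p2 ∨ ¬p3) → (¬p2 → ¬p1)) → p1)   [eliminate →]
= ¬¬p3 ∨ ¬((p2 ∨ ¬p3) → (¬p2 → ¬p1)) ∨ p1   [eliminate →]
= ¬¬p3 ∨ ¬(¬(p2 ∨ ¬p3) ∨ (¬p2 → ¬p1)) ∨ p1   [eliminate →]
= ¬¬p3 ∨ ¬(¬(p2 ∨ ¬p3) ∨ ¬¬p2 ∨ ¬p1) ∨ p1   [eliminate →]
= p3 ∨ ¬(¬(p2 ∨ ¬p3) ∨ ¬¬p2 ∨ ¬p1) ∨ p1   [double negation]
= p3 ∨ (¬¬(p2 ∨ ¬p3) ∧ ¬¬¬p2 ∧ ¬¬p1) ∨ p1   [De Morgan]
= p3 ∨ ((p2 ∨ ¬p3) ∧ ¬¬¬p2 ∧ ¬¬p1) ∨ p1   [double negation]
= p3 ∨ ((p2 ∨ ¬p3) ∧ ¬p2 ∧ ¬¬p1) ∨ p1   [double negation]
= p3 ∨ ((p2 ∨ ¬p3) ∧ ¬p2 ∧ p1) ∨ p1   [double negation]
= p3 ∨ (p2 ∧ ¬p2 ∧ p1) ∨ (¬p3 ∧ ¬p2 ∧ p1) ∨ p1   [distribute ∧ over ∨]
= p3 ∨ p1   [simplify]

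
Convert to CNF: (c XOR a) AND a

(NOT c OR NOT a) AND a

(c XOR a) AND a
≡ (c OR a) AND NOT (c AND a) AND a   [expand XOR]
≡ (c OR a) AND (NOT c OR NOT a) AND a   [De Morgan]
≡ (NOT c OR NOT a) AND a   [simplify]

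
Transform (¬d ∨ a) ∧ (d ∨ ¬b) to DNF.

(¬d ∧ ¬b) ∨ (a ∧ d) ∨ (a ∧ ¬b)

(¬d ∨ a) ∧ (d ∨ ¬b)
= (¬d ∧ d) ∨ (¬d ∧ ¬b) ∨ (a ∧ d) ∨ (a ∧ ¬b)   (distribute ∧ over ∨)
= (¬d ∧ ¬b) ∨ (a ∧ d) ∨ (a ∧ ¬b)   (simplify)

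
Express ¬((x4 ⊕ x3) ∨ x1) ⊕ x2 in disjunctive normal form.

(¬x4 ∧ ¬x3 ∧ ¬x1 ∧ ¬x2) ∨ (x3 ∧ x4 ∧ ¬x1 ∧ ¬x2) ∨ (x4 ∧ ¬x3 ∧ x2) ∨ (¬x4 ∧ x3 ∧ x2) ∨ (x1 ∧ x2)

¬((x4 ⊕ x3) ∨ x1) ⊕ x2
≡ (¬((x4 ⊕ x3) ∨ x1) ∧ ¬x2) ∨ (¬¬((x4 ⊕ x3) ∨ x1) ∧ x2)   [expand ⊕]
≡ (¬((x4 ∧ ¬x3) ∨ (¬x4 ∧ x3) ∨ x1) ∧ ¬x2) ∨ (¬¬((x4 ⊕ x3) ∨ x1) ∧ x2)   [expand ⊕]
≡ (¬((x4 ∧ ¬x3) ∨ (¬x4 ∧ x3) ∨ x1) ∧ ¬x2) ∨ (¬¬((x4 ∧ ¬x3) ∨ (¬x4 ∧ x3) ∨ x1) ∧ x2)   [expand ⊕]
≡ (¬(x4 ∧ ¬x3) ∧ ¬(¬x4 ∧ x3) ∧ ¬x1 ∧ ¬x2) ∨ (¬¬((x4 ∧ ¬x3) ∨ (¬x4 ∧ x3) ∨ x1) ∧ x2)   [De Morgan]
≡ ((¬x4 ∨ ¬¬x3) ∧ ¬(¬x4 ∧ x3) ∧ ¬x1 ∧ ¬x2) ∨ (¬¬((x4 ∧ ¬x3) ∨ (¬x4 ∧ x3) ∨ x1) ∧ x2)   [De Morgan]
≡ ((¬x4 ∨ x3) ∧ ¬(¬x4 ∧ x3) ∧ ¬x1 ∧ ¬x2) ∨ (¬¬((x4 ∧ ¬x3) ∨ (¬x4 ∧ x3) ∨ x1) ∧ x2)   [double negation]
≡ ((¬x4 ∨ x3) ∧ (¬¬x4 ∨ ¬x3) ∧ ¬x1 ∧ ¬x2) ∨ (¬¬((x4 ∧ ¬x3) ∨ (¬x4 ∧ x3) ∨ x1) ∧ x2)   [De Morgan]
≡ ((¬x4 ∨ x3) ∧ (x4 ∨ ¬x3) ∧ ¬x1 ∧ ¬x2) ∨ (¬¬((x4 ∧ ¬x3) ∨ (¬x4 ∧ x3) ∨ x1) ∧ x2)   [double negation]
≡ ((¬x4 ∨ x3) ∧ (x4 ∨ ¬x3) ∧ ¬x1 ∧ ¬x2) ∨ (((x4 ∧ ¬x3) ∨ (¬x4 ∧ x3) ∨ x1) ∧ x2)   [double negation]
≡ (¬x4 ∧ x4 ∧ ¬x1 ∧ ¬x2) ∨ (¬x4 ∧ ¬x3 ∧ ¬x1 ∧ ¬x2) ∨ (x3 ∧ x4 ∧ ¬x1 ∧ ¬x2) ∨ (x3 ∧ ¬x3 ∧ ¬x1 ∧ ¬x2) ∨ (x4 ∧ ¬x3 ∧ x2) ∨ (¬x4 ∧ x3 ∧ x2) ∨ (x1 ∧ x2)   [distribute ∧ over ∨]
≡ (¬x4 ∧ ¬x3 ∧ ¬x1 ∧ ¬x2) ∨ (x3 ∧ x4 ∧ ¬x1 ∧ ¬x2) ∨ (x4 ∧ ¬x3 ∧ x2) ∨ (¬x4 ∧ x3 ∧ x2) ∨ (x1 ∧ x2)   [simplify]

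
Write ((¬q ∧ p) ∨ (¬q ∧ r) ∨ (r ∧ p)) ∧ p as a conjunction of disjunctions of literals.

(¬q ∨ r) ∧ p

((¬q ∧ p) ∨ (¬q ∧ r) ∨ (r ∧ p)) ∧ p
⇔ (¬q ∨ ¬q ∨ r) ∧ (¬q ∨ ¬q ∨ p) ∧ (¬q ∨ r ∨ r) ∧ (¬q ∨ r ∨ p) ∧ (p ∨ ¬q ∨ r) ∧ (p ∨ ¬q ∨ p) ∧ (p ∨ r ∨ r) ∧ (p ∨ r ∨ p) ∧ p   (distribute ∨ over ∧)
⇔ (¬q ∨ r) ∧ p   (simplify)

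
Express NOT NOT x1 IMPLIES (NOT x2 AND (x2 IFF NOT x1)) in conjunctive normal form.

NOT x1 OR NOT x2

NOT NOT x1 IMPLIES (NOT x2 AND (x2 IFF NOT x1))
≡ NOT NOT NOT x1 OR (NOT x2 AND (x2 IFF NOT x1))   [eliminate IMPLIES]
≡ NOT NOT NOT x1 OR (NOT x2 AND (x2 IMPLIES NOT x1) AND (NOT x1 IMPLIES x2))   [eliminate IFF]
≡ NOT NOT NOT x1 OR (NOT x2 AND (NOT x2 OR NOT x1) AND (NOT x1 IMPLIES x2))   [eliminate IMPLIES]
≡ NOT NOT NOT x1 OR (NOT x2 AND (NOT x2 OR NOT x1) AND (NOT NOT x1 OR x2))   [eliminate IMPLIES]
≡ NOT x1 OR (NOT x2 AND (NOT x2 OR NOT x1) AND (NOT NOT x1 OR x2))   [double negation]
≡ NOT x1 OR (NOT x2 AND (NOT x2 OR NOT x1) AND (x1 OR x2))   [double negation]
≡ (NOT x1 OR NOT x2) AND (NOT x1 OR NOT x2 OR NOT x1) AND (NOT x1 OR x1 OR x2)   [distribute OR over AND]
≡ NOT x1 OR NOT x2   [simplify]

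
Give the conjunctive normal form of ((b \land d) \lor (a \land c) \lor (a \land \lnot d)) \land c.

(b \lor a) \land (d \lor a) \land c

((b \land d) \lor (a \land c) \lor (a \land \lnot d)) \land c
= (b \lor a \lor a) \land (b \lor a \lor \lnot d) \land (b \lor c \lor a) \land (b \lor c \lor \lnot d) \land (d \lor a \lor a) \land (d \lor a \lor \lnot d) \land (d \lor c \lor a) \land (d \lor c \lor \lnot d) \land c   — distribute \lor over \land
= (b \lor a) \land (d \lor a) \land c   — simplify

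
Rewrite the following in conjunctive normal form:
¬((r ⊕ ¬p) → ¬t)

(r ∨ ¬p) ∧ (¬r ∨ p) ∧ t

¬((r ⊕ ¬p) → ¬t)
≡ ¬(¬(r ⊕ ¬p) ∨ ¬t)   [eliminate →]
≡ ¬(¬((r ∨ ¬p) ∧ ¬(r ∧ ¬p)) ∨ ¬t)   [expand ⊕]
≡ ¬¬((r ∨ ¬p) ∧ ¬(r ∧ ¬p)) ∧ ¬¬t   [De Morgan]
≡ (r ∨ ¬p) ∧ ¬(r ∧ ¬p) ∧ ¬¬t   [double negation]
≡ (r ∨ ¬p) ∧ (¬r ∨ ¬¬p) ∧ ¬¬t   [De Morgan]
≡ (r ∨ ¬p) ∧ (¬r ∨ p) ∧ ¬¬t   [double negation]
≡ (r ∨ ¬p) ∧ (¬r ∨ p) ∧ t   [double negation]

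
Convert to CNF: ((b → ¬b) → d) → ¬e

(¬b ∨ ¬e) ∧ (¬d ∨ ¬e)

((b → ¬b) → d) → ¬e
≡ ¬((b → ¬b) → d) ∨ ¬e   [eliminate →]
≡ ¬(¬(b → ¬b) ∨ d) ∨ ¬e   [eliminate →]
≡ ¬(¬(¬b ∨ ¬b) ∨ d) ∨ ¬e   [eliminate →]
≡ (¬¬(¬b ∨ ¬b) ∧ ¬d) ∨ ¬e   [De Morgan]
≡ ((¬b ∨ ¬b) ∧ ¬d) ∨ ¬e   [double negation]
≡ (¬b ∨ ¬b ∨ ¬e) ∧ (¬d ∨ ¬e)   [distribute ∨ over ∧]
≡ (¬b ∨ ¬e) ∧ (¬d ∨ ¬e)   [simplify]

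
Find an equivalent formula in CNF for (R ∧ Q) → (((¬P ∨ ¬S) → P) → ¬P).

(R ∧ Q) → (((¬P ∨ ¬S) → P) → ¬P)
= ¬(R ∧ Q) ∨ (((¬P ∨ ¬S) → P) → ¬P)
= ¬(R ∧ Q) ∨ ¬((¬P ∨ ¬S) → P) ∨ ¬P
= ¬(R ∧ Q) ∨ ¬(¬(¬P ∨ ¬S) ∨ P) ∨ ¬P
= ¬R ∨ ¬Q ∨ ¬(¬(¬P ∨ ¬S) ∨ P) ∨ ¬P
= ¬R ∨ ¬Q ∨ (¬¬(¬P ∨ ¬S) ∧ ¬P) ∨ ¬P
= ¬R ∨ ¬Q ∨ ((¬P ∨ ¬S) ∧ ¬P) ∨ ¬P
= (¬R ∨ ¬Q ∨ ¬P ∨ ¬S ∨ ¬P) ∧ (¬R ∨ ¬Q ∨ ¬P ∨ ¬P)
= ¬R ∨ ¬Q ∨ ¬P

¬R ∨ ¬Q ∨ ¬P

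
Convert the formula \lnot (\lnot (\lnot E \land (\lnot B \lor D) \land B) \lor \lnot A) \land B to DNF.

\lnot (\lnot (\lnot E \land (\lnot B \lor D) \land B) \lor \lnot A) \land B
≡ \lnot \lnot (\lnot E \land (\lnot B \lor D) \land B) \land \lnot \lnot A \land B
≡ \lnot E \land (\lnot B \lor D) \land B \land \lnot \lnot A \land B
≡ \lnot E \land (\lnot B \lor D) \land B \land A \land B
≡ \lnot E \land \lnot B \land B \land A \land B \lor \lnot E \land D \land B \land A \land B
≡ \lnot E \land D \land B \land A

\lnot E \land D \land B \land A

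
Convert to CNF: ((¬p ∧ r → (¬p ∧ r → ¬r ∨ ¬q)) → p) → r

((¬p ∧ r → (¬p ∧ r → ¬r ∨ ¬q)) → p) → r
⇔ ¬((¬p ∧ r → (¬p ∧ r → ¬r ∨ ¬q)) → p) ∨ r   [eliminate →]
⇔ ¬(¬(¬p ∧ r → (¬p ∧ r → ¬r ∨ ¬q)) ∨ p) ∨ r   [eliminate →]
⇔ ¬(¬(¬(¬p ∧ r) ∨ (¬p ∧ r → ¬r ∨ ¬q)) ∨ p) ∨ r   [eliminate →]
⇔ ¬(¬(¬(¬p ∧ r) ∨ ¬(¬p ∧ r) ∨ ¬r ∨ ¬q) ∨ p) ∨ r   [eliminate →]
⇔ ¬¬(¬(¬p ∧ r) ∨ ¬(¬p ∧ r) ∨ ¬r ∨ ¬q) ∧ ¬p ∨ r   [De Morgan]
⇔ (¬(¬p ∧ r) ∨ ¬(¬p ∧ r) ∨ ¬r ∨ ¬q) ∧ ¬p ∨ r   [double negation]
⇔ (¬¬p ∨ ¬r ∨ ¬(¬p ∧ r) ∨ ¬r ∨ ¬q) ∧ ¬p ∨ r   [De Morgan]
⇔ (p ∨ ¬r ∨ ¬(¬p ∧ r) ∨ ¬r ∨ ¬q) ∧ ¬p ∨ r   [double negation]
⇔ (p ∨ ¬r ∨ ¬¬p ∨ ¬r ∨ ¬r ∨ ¬q) ∧ ¬p ∨ r   [De Morgan]
⇔ (p ∨ ¬r ∨ p ∨ ¬r ∨ ¬r ∨ ¬q) ∧ ¬p ∨ r   [double negation]
⇔ (p ∨ ¬r ∨ p ∨ ¬r ∨ ¬r ∨ ¬q ∨ r) ∧ (¬p ∨ r)   [distribute ∨ over ∧]
⇔ ¬p ∨ r   [simplify]

¬p ∨ r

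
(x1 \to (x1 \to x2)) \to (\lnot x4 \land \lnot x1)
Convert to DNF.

(x1 \to (x1 \to x2)) \to (\lnot x4 \land \lnot x1)
⇔ \lnot (x1 \to (x1 \to x2)) \lor (\lnot x4 \land \lnot x1)   — eliminate \to
⇔ \lnot (\lnot x1 \lor (x1 \to x2)) \lor (\lnot x4 \land \lnot x1)   — eliminate \to
⇔ \lnot (\lnot x1 \lor \lnot x1 \lor x2) \lor (\lnot x4 \land \lnot x1)   — eliminate \to
⇔ (\lnot \lnot x1 \land \lnot \lnot x1 \land \lnot x2) \lor (\lnot x4 \land \lnot x1)   — De Morgan
⇔ (x1 \land \lnot \lnot x1 \land \lnot x2) \lor (\lnot x4 \land \lnot x1)   — double negation
⇔ (x1 \land x1 \land \lnot x2) \lor (\lnot x4 \land \lnot x1)   — double negation
⇔ (x1 \land \lnot x2) \lor (\lnot x4 \land \lnot x1)   — simplify

(x1 \land \lnot x2) \lor (\lnot x4 \land \lnot x1)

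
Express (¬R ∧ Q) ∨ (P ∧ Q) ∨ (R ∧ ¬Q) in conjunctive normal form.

(¬R ∨ P ∨ ¬Q) ∧ (Q ∨ R)

(¬R ∧ Q) ∨ (P ∧ Q) ∨ (R ∧ ¬Q)
⇔ (¬R ∨ P ∨ R) ∧ (¬R ∨ P ∨ ¬Q) ∧ (¬R ∨ Q ∨ R) ∧ (¬R ∨ Q ∨ ¬Q) ∧ (Q ∨ P ∨ R) ∧ (Q ∨ P ∨ ¬Q) ∧ (Q ∨ Q ∨ R) ∧ (Q ∨ Q ∨ ¬Q)
⇔ (¬R ∨ P ∨ ¬Q) ∧ (Q ∨ R)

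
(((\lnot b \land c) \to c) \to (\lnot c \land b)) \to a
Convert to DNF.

(\lnot c \land \lnot b) \lor c \lor a

(((\lnot b \land c) \to c) \to (\lnot c \land b)) \to a
≡ \lnot (((\lnot b \land c) \to c) \to (\lnot c \land b)) \lor a   (eliminate \to)
≡ \lnot (\lnot ((\lnot b \land c) \to c) \lor (\lnot c \land b)) \lor a   (eliminate \to)
≡ \lnot (\lnot (\lnot (\lnot b \land c) \lor c) \lor (\lnot c \land b)) \lor a   (eliminate \to)
≡ (\lnot \lnot (\lnot (\lnot b \land c) \lor c) \land \lnot (\lnot c \land b)) \lor a   (De Morgan)
≡ ((\lnot (\lnot b \land c) \lor c) \land \lnot (\lnot c \land b)) \lor a   (double negation)
≡ ((\lnot \lnot b \lor \lnot c \lor c) \land \lnot (\lnot c \land b)) \lor a   (De Morgan)
≡ ((b \lor \lnot c \lor c) \land \lnot (\lnot c \land b)) \lor a   (double negation)
≡ ((b \lor \lnot c \lor c) \land (\lnot \lnot c \lor \lnot b)) \lor a   (De Morgan)
≡ ((b \lor \lnot c \lor c) \land (c \lor \lnot b)) \lor a   (double negation)
≡ (b \land c) \lor (b \land \lnot b) \lor (\lnot c \land c) \lor (\lnot c \land \lnot b) \lor (c \land c) \lor (c \land \lnot b) \lor a   (distribute \land over \lor)
≡ (\lnot c \land \lnot b) \lor c \lor a   (simplify)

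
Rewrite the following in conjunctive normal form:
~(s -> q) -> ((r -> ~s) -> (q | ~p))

~s | q | r | ~p

~(s -> q) -> ((r -> ~s) -> (q | ~p))
≡ ~~(s -> q) | ((r -> ~s) -> (q | ~p))   (eliminate ->)
≡ ~~(~s | q) | ((r -> ~s) -> (q | ~p))   (eliminate ->)
≡ ~~(~s | q) | ~(r -> ~s) | q | ~p   (eliminate ->)
≡ ~~(~s | q) | ~(~r | ~s) | q | ~p   (eliminate ->)
≡ ~s | q | ~(~r | ~s) | q | ~p   (double negation)
≡ ~s | q | (~~r & ~~s) | q | ~p   (De Morgan)
≡ ~s | q | (r & ~~s) | q | ~p   (double negation)
≡ ~s | q | (r & s) | q | ~p   (double negation)
≡ (~s | q | r | q | ~p) & (~s | q | s | q | ~p)   (distribute | over &)
≡ ~s | q | r | ~p   (simplify)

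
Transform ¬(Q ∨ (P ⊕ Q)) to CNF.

¬(Q ∨ (P ⊕ Q))
≡ ¬(Q ∨ ((P ∨ Q) ∧ ¬(P ∧ Q)))   [expand ⊕]
≡ ¬Q ∧ ¬((P ∨ Q) ∧ ¬(P ∧ Q))   [De Morgan]
≡ ¬Q ∧ (¬(P ∨ Q) ∨ ¬¬(P ∧ Q))   [De Morgan]
≡ ¬Q ∧ ((¬P ∧ ¬Q) ∨ ¬¬(P ∧ Q))   [De Morgan]
≡ ¬Q ∧ ((¬P ∧ ¬Q) ∨ (P ∧ Q))   [double negation]
≡ ¬Q ∧ (¬P ∨ P) ∧ (¬P ∨ Q) ∧ (¬Q ∨ P) ∧ (¬Q ∨ Q)   [distribute ∨ over ∧]
≡ ¬Q ∧ (¬P ∨ Q)   [simplify]

¬Q ∧ (¬P ∨ Q)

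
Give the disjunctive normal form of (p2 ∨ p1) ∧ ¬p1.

(p2 ∨ p1) ∧ ¬p1
= (p2 ∧ ¬p1) ∨ (p1 ∧ ¬p1)   (distribute ∧ over ∨)
= p2 ∧ ¬p1   (simplify)

p2 ∧ ¬p1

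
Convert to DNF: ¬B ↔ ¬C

(B ∧ C) ∨ (¬C ∧ ¬B)

¬B ↔ ¬C
≡ (¬B → ¬C) ∧ (¬C → ¬B)   [eliminate ↔]
≡ (¬¬B ∨ ¬C) ∧ (¬C → ¬B)   [eliminate →]
≡ (¬¬B ∨ ¬C) ∧ (¬¬C ∨ ¬B)   [eliminate →]
≡ (B ∨ ¬C) ∧ (¬¬C ∨ ¬B)   [double negation]
≡ (B ∨ ¬C) ∧ (C ∨ ¬B)   [double negation]
≡ (B ∧ C) ∨ (B ∧ ¬B) ∨ (¬C ∧ C) ∨ (¬C ∧ ¬B)   [distribute ∧ over ∨]
≡ (B ∧ C) ∨ (¬C ∧ ¬B)   [simplify]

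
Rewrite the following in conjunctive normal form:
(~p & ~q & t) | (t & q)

(~p & ~q & t) | (t & q)
= (~p | t) & (~p | q) & (~q | t) & (~q | q) & (t | t) & (t | q)
= (~p | q) & t

(~p | q) & t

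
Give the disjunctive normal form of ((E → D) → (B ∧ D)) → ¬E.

((E → D) → (B ∧ D)) → ¬E
⇔ ¬((E → D) → (B ∧ D)) ∨ ¬E   [eliminate →]
⇔ ¬(¬(E → D) ∨ (B ∧ D)) ∨ ¬E   [eliminate →]
⇔ ¬(¬(¬E ∨ D) ∨ (B ∧ D)) ∨ ¬E   [eliminate →]
⇔ (¬¬(¬E ∨ D) ∧ ¬(B ∧ D)) ∨ ¬E   [De Morgan]
⇔ ((¬E ∨ D) ∧ ¬(B ∧ D)) ∨ ¬E   [double negation]
⇔ ((¬E ∨ D) ∧ (¬B ∨ ¬D)) ∨ ¬E   [De Morgan]
⇔ (¬E ∧ ¬B) ∨ (¬E ∧ ¬D) ∨ (D ∧ ¬B) ∨ (D ∧ ¬D) ∨ ¬E   [distribute ∧ over ∨]
⇔ (D ∧ ¬B) ∨ ¬E   [simplify]

(D ∧ ¬B) ∨ ¬E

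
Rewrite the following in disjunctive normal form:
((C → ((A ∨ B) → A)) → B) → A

(¬C ∧ ¬B) ∨ (¬A ∧ ¬B) ∨ A

((C → ((A ∨ B) → A)) → B) → A
≡ ¬((C → ((A ∨ B) → A)) → B) ∨ A   (eliminate →)
≡ ¬(¬(C → ((A ∨ B) → A)) ∨ B) ∨ A   (eliminate →)
≡ ¬(¬(¬C ∨ ((A ∨ B) → A)) ∨ B) ∨ A   (eliminate →)
≡ ¬(¬(¬C ∨ ¬(A ∨ B) ∨ A) ∨ B) ∨ A   (eliminate →)
≡ (¬¬(¬C ∨ ¬(A ∨ B) ∨ A) ∧ ¬B) ∨ A   (De Morgan)
≡ ((¬C ∨ ¬(A ∨ B) ∨ A) ∧ ¬B) ∨ A   (double negation)
≡ ((¬C ∨ (¬A ∧ ¬B) ∨ A) ∧ ¬B) ∨ A   (De Morgan)
≡ (¬C ∧ ¬B) ∨ (¬A ∧ ¬B ∧ ¬B) ∨ (A ∧ ¬B) ∨ A   (distribute ∧ over ∨)
≡ (¬C ∧ ¬B) ∨ (¬A ∧ ¬B) ∨ A   (simplify)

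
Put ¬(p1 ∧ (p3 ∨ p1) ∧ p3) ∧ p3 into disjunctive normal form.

¬p1 ∧ p3

¬(p1 ∧ (p3 ∨ p1) ∧ p3) ∧ p3
= (¬p1 ∨ ¬(p3 ∨ p1) ∨ ¬p3) ∧ p3   [De Morgan]
= (¬p1 ∨ (¬p3 ∧ ¬p1) ∨ ¬p3) ∧ p3   [De Morgan]
= (¬p1 ∧ p3) ∨ (¬p3 ∧ ¬p1 ∧ p3) ∨ (¬p3 ∧ p3)   [distribute ∧ over ∨]
= ¬p1 ∧ p3   [simplify]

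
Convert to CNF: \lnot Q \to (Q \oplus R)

\lnot Q \to (Q \oplus R)
≡ \lnot \lnot Q \lor (Q \oplus R)   (eliminate \to)
≡ \lnot \lnot Q \lor ((Q \lor R) \land \lnot (Q \land R))   (expand \oplus)
≡ Q \lor ((Q \lor R) \land \lnot (Q \land R))   (double negation)
≡ Q \lor ((Q \lor R) \land (\lnot Q \lor \lnot R))   (De Morgan)
≡ (Q \lor Q \lor R) \land (Q \lor \lnot Q \lor \lnot R)   (distribute \lor over \land)
≡ Q \lor R   (simplify)

Q \lor R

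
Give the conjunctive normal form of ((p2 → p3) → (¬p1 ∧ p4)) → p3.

(¬p2 ∨ p3) ∧ (p1 ∨ ¬p4 ∨ p3)

((p2 → p3) → (¬p1 ∧ p4)) → p3
⇔ ¬((p2 → p3) → (¬p1 ∧ p4)) ∨ p3   — eliminate →
⇔ ¬(¬(p2 → p3) ∨ (¬p1 ∧ p4)) ∨ p3   — eliminate →
⇔ ¬(¬(¬p2 ∨ p3) ∨ (¬p1 ∧ p4)) ∨ p3   — eliminate →
⇔ (¬¬(¬p2 ∨ p3) ∧ ¬(¬p1 ∧ p4)) ∨ p3   — De Morgan
⇔ ((¬p2 ∨ p3) ∧ ¬(¬p1 ∧ p4)) ∨ p3   — double negation
⇔ ((¬p2 ∨ p3) ∧ (¬¬p1 ∨ ¬p4)) ∨ p3   — De Morgan
⇔ ((¬p2 ∨ p3) ∧ (p1 ∨ ¬p4)) ∨ p3   — double negation
⇔ (¬p2 ∨ p3 ∨ p3) ∧ (p1 ∨ ¬p4 ∨ p3)   — distribute ∨ over ∧
⇔ (¬p2 ∨ p3) ∧ (p1 ∨ ¬p4 ∨ p3)   — simplify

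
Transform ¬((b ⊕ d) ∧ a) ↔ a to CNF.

a ∧ (¬a ∨ ¬b ∨ d) ∧ (¬a ∨ ¬d ∨ b)

¬((b ⊕ d) ∧ a) ↔ a
= (¬((b ⊕ d) ∧ a) → a) ∧ (a → ¬((b ⊕ d) ∧ a))   — eliminate ↔
= (¬¬((b ⊕ d) ∧ a) ∨ a) ∧ (a → ¬((b ⊕ d) ∧ a))   — eliminate →
= (¬¬((b ∨ d) ∧ ¬(b ∧ d) ∧ a) ∨ a) ∧ (a → ¬((b ⊕ d) ∧ a))   — expand ⊕
= (¬¬((b ∨ d) ∧ ¬(b ∧ d) ∧ a) ∨ a) ∧ (¬a ∨ ¬((b ⊕ d) ∧ a))   — eliminate →
= (¬¬((b ∨ d) ∧ ¬(b ∧ d) ∧ a) ∨ a) ∧ (¬a ∨ ¬((b ∨ d) ∧ ¬(b ∧ d) ∧ a))   — expand ⊕
= (((b ∨ d) ∧ ¬(b ∧ d) ∧ a) ∨ a) ∧ (¬a ∨ ¬((b ∨ d) ∧ ¬(b ∧ d) ∧ a))   — double negation
= (((b ∨ d) ∧ (¬b ∨ ¬d) ∧ a) ∨ a) ∧ (¬a ∨ ¬((b ∨ d) ∧ ¬(b ∧ d) ∧ a))   — De Morgan
= (((b ∨ d) ∧ (¬b ∨ ¬d) ∧ a) ∨ a) ∧ (¬a ∨ ¬(b ∨ d) ∨ ¬¬(b ∧ d) ∨ ¬a)   — De Morgan
= (((b ∨ d) ∧ (¬b ∨ ¬d) ∧ a) ∨ a) ∧ (¬a ∨ (¬b ∧ ¬d) ∨ ¬¬(b ∧ d) ∨ ¬a)   — De Morgan
= (((b ∨ d) ∧ (¬b ∨ ¬d) ∧ a) ∨ a) ∧ (¬a ∨ (¬b ∧ ¬d) ∨ (b ∧ d) ∨ ¬a)   — double negation
= (b ∨ d ∨ a) ∧ (¬b ∨ ¬d ∨ a) ∧ (a ∨ a) ∧ (¬a ∨ ¬b ∨ b ∨ ¬a) ∧ (¬a ∨ ¬b ∨ d ∨ ¬a) ∧ (¬a ∨ ¬d ∨ b ∨ ¬a) ∧ (¬a ∨ ¬d ∨ d ∨ ¬a)   — distribute ∨ over ∧
= a ∧ (¬a ∨ ¬b ∨ d) ∧ (¬a ∨ ¬d ∨ b)   — simplify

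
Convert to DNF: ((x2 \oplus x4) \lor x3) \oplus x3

(x2 \land \lnot x4 \land \lnot x3) \lor (\lnot x2 \land x4 \land \lnot x3)

((x2 \oplus x4) \lor x3) \oplus x3
≡ (((x2 \oplus x4) \lor x3) \land \lnot x3) \lor (\lnot ((x2 \oplus x4) \lor x3) \land x3)   (expand \oplus)
≡ (((x2 \land \lnot x4) \lor (\lnot x2 \land x4) \lor x3) \land \lnot x3) \lor (\lnot ((x2 \oplus x4) \lor x3) \land x3)   (expand \oplus)
≡ (((x2 \land \lnot x4) \lor (\lnot x2 \land x4) \lor x3) \land \lnot x3) \lor (\lnot ((x2 \land \lnot x4) \lor (\lnot x2 \land x4) \lor x3) \land x3)   (expand \oplus)
≡ (((x2 \land \lnot x4) \lor (\lnot x2 \land x4) \lor x3) \land \lnot x3) \lor (\lnot (x2 \land \lnot x4) \land \lnot (\lnot x2 \land x4) \land \lnot x3 \land x3)   (De Morgan)
≡ (((x2 \land \lnot x4) \lor (\lnot x2 \land x4) \lor x3) \land \lnot x3) \lor ((\lnot x2 \lor \lnot \lnot x4) \land \lnot (\lnot x2 \land x4) \land \lnot x3 \land x3)   (De Morgan)
≡ (((x2 \land \lnot x4) \lor (\lnot x2 \land x4) \lor x3) \land \lnot x3) \lor ((\lnot x2 \lor x4) \land \lnot (\lnot x2 \land x4) \land \lnot x3 \land x3)   (double negation)
≡ (((x2 \land \lnot x4) \lor (\lnot x2 \land x4) \lor x3) \land \lnot x3) \lor ((\lnot x2 \lor x4) \land (\lnot \lnot x2 \lor \lnot x4) \land \lnot x3 \land x3)   (De Morgan)
≡ (((x2 \land \lnot x4) \lor (\lnot x2 \land x4) \lor x3) \land \lnot x3) \lor ((\lnot x2 \lor x4) \land (x2 \lor \lnot x4) \land \lnot x3 \land x3)   (double negation)
≡ (x2 \land \lnot x4 \land \lnot x3) \lor (\lnot x2 \land x4 \land \lnot x3) \lor (x3 \land \lnot x3) \lor (\lnot x2 \land x2 \land \lnot x3 \land x3) \lor (\lnot x2 \land \lnot x4 \land \lnot x3 \land x3) \lor (x4 \land x2 \land \lnot x3 \land x3) \lor (x4 \land \lnot x4 \land \lnot x3 \land x3)   (distribute \land over \lor)
≡ (x2 \land \lnot x4 \land \lnot x3) \lor (\lnot x2 \land x4 \land \lnot x3)   (simplify)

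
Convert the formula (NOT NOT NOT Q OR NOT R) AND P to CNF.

(NOT Q OR NOT R) AND P

(NOT NOT NOT Q OR NOT R) AND P
≡ (NOT Q OR NOT R) AND P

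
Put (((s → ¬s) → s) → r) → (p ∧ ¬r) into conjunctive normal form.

(((s → ¬s) → s) → r) → (p ∧ ¬r)
= ¬(((s → ¬s) → s) → r) ∨ (p ∧ ¬r)   (eliminate →)
= ¬(¬((s → ¬s) → s) ∨ r) ∨ (p ∧ ¬r)   (eliminate →)
= ¬(¬(¬(s → ¬s) ∨ s) ∨ r) ∨ (p ∧ ¬r)   (eliminate →)
= ¬(¬(¬(¬s ∨ ¬s) ∨ s) ∨ r) ∨ (p ∧ ¬r)   (eliminate →)
= (¬¬(¬(¬s ∨ ¬s) ∨ s) ∧ ¬r) ∨ (p ∧ ¬r)   (De Morgan)
= ((¬(¬s ∨ ¬s) ∨ s) ∧ ¬r) ∨ (p ∧ ¬r)   (double negation)
= (((¬¬s ∧ ¬¬s) ∨ s) ∧ ¬r) ∨ (p ∧ ¬r)   (De Morgan)
= (((s ∧ ¬¬s) ∨ s) ∧ ¬r) ∨ (p ∧ ¬r)   (double negation)
= (((s ∧ s) ∨ s) ∧ ¬r) ∨ (p ∧ ¬r)   (double negation)
= (s ∨ s ∨ p) ∧ (s ∨ s ∨ ¬r) ∧ (s ∨ s ∨ p) ∧ (s ∨ s ∨ ¬r) ∧ (¬r ∨ p) ∧ (¬r ∨ ¬r)   (distribute ∨ over ∧)
= (s ∨ p) ∧ ¬r   (simplify)

(s ∨ p) ∧ ¬r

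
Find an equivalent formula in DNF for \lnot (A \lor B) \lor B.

\lnot (A \lor B) \lor B
= (\lnot A \land \lnot B) \lor B

(\lnot A \land \lnot B) \lor B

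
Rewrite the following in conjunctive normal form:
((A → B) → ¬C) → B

(¬A ∨ B) ∧ (C ∨ B)

((A → B) → ¬C) → B
≡ ¬((A → B) → ¬C) ∨ B   (eliminate →)
≡ ¬(¬(A → B) ∨ ¬C) ∨ B   (eliminate →)
≡ ¬(¬(¬A ∨ B) ∨ ¬C) ∨ B   (eliminate →)
≡ (¬¬(¬A ∨ B) ∧ ¬¬C) ∨ B   (De Morgan)
≡ ((¬A ∨ B) ∧ ¬¬C) ∨ B   (double negation)
≡ ((¬A ∨ B) ∧ C) ∨ B   (double negation)
≡ (¬A ∨ B ∨ B) ∧ (C ∨ B)   (distribute ∨ over ∧)
≡ (¬A ∨ B) ∧ (C ∨ B)   (simplify)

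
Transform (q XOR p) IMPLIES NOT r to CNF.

(NOT q OR p OR NOT r) AND (NOT p OR q OR NOT r)

(q XOR p) IMPLIES NOT r
≡ NOT (q XOR p) OR NOT r   (eliminate IMPLIES)
≡ NOT ((q OR p) AND NOT (q AND p)) OR NOT r   (expand XOR)
≡ NOT (q OR p) OR NOT NOT (q AND p) OR NOT r   (De Morgan)
≡ (NOT q AND NOT p) OR NOT NOT (q AND p) OR NOT r   (De Morgan)
≡ (NOT q AND NOT p) OR (q AND p) OR NOT r   (double negation)
≡ (NOT q OR q OR NOT r) AND (NOT q OR p OR NOT r) AND (NOT p OR q OR NOT r) AND (NOT p OR p OR NOT r)   (distribute OR over AND)
≡ (NOT q OR p OR NOT r) AND (NOT p OR q OR NOT r)   (simplify)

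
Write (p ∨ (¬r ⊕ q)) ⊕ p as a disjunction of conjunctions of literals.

(p ∨ (¬r ⊕ q)) ⊕ p
≡ ((p ∨ (¬r ⊕ q)) ∧ ¬p) ∨ (¬(p ∨ (¬r ⊕ q)) ∧ p)   [expand ⊕]
≡ ((p ∨ (¬r ∧ ¬q) ∨ (¬¬r ∧ q)) ∧ ¬p) ∨ (¬(p ∨ (¬r ⊕ q)) ∧ p)   [expand ⊕]
≡ ((p ∨ (¬r ∧ ¬q) ∨ (¬¬r ∧ q)) ∧ ¬p) ∨ (¬(p ∨ (¬r ∧ ¬q) ∨ (¬¬r ∧ q)) ∧ p)   [expand ⊕]
≡ ((p ∨ (¬r ∧ ¬q) ∨ (r ∧ q)) ∧ ¬p) ∨ (¬(p ∨ (¬r ∧ ¬q) ∨ (¬¬r ∧ q)) ∧ p)   [double negation]
≡ ((p ∨ (¬r ∧ ¬q) ∨ (r ∧ q)) ∧ ¬p) ∨ (¬p ∧ ¬(¬r ∧ ¬q) ∧ ¬(¬¬r ∧ q) ∧ p)   [De Morgan]
≡ ((p ∨ (¬r ∧ ¬q) ∨ (r ∧ q)) ∧ ¬p) ∨ (¬p ∧ (¬¬r ∨ ¬¬q) ∧ ¬(¬¬r ∧ q) ∧ p)   [De Morgan]
≡ ((p ∨ (¬r ∧ ¬q) ∨ (r ∧ q)) ∧ ¬p) ∨ (¬p ∧ (r ∨ ¬¬q) ∧ ¬(¬¬r ∧ q) ∧ p)   [double negation]
≡ ((p ∨ (¬r ∧ ¬q) ∨ (r ∧ q)) ∧ ¬p) ∨ (¬p ∧ (r ∨ q) ∧ ¬(¬¬r ∧ q) ∧ p)   [double negation]
≡ ((p ∨ (¬r ∧ ¬q) ∨ (r ∧ q)) ∧ ¬p) ∨ (¬p ∧ (r ∨ q) ∧ (¬¬¬r ∨ ¬q) ∧ p)   [De Morgan]
≡ ((p ∨ (¬r ∧ ¬q) ∨ (r ∧ q)) ∧ ¬p) ∨ (¬p ∧ (r ∨ q) ∧ (¬r ∨ ¬q) ∧ p)   [double negation]
≡ (p ∧ ¬p) ∨ (¬r ∧ ¬q ∧ ¬p) ∨ (r ∧ q ∧ ¬p) ∨ (¬p ∧ r ∧ ¬r ∧ p) ∨ (¬p ∧ r ∧ ¬q ∧ p) ∨ (¬p ∧ q ∧ ¬r ∧ p) ∨ (¬p ∧ q ∧ ¬q ∧ p)   [distribute ∧ over ∨]
≡ (¬r ∧ ¬q ∧ ¬p) ∨ (r ∧ q ∧ ¬p)   [simplify]

(¬r ∧ ¬q ∧ ¬p) ∨ (r ∧ q ∧ ¬p)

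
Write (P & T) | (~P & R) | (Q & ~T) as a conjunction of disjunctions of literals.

(P | R | Q) & (P | R | ~T) & (T | ~P | Q) & (T | R | Q)

(P & T) | (~P & R) | (Q & ~T)
= (P | ~P | Q) & (P | ~P | ~T) & (P | R | Q) & (P | R | ~T) & (T | ~P | Q) & (T | ~P | ~T) & (T | R | Q) & (T | R | ~T)   (distribute | over &)
= (P | R | Q) & (P | R | ~T) & (T | ~P | Q) & (T | R | Q)   (simplify)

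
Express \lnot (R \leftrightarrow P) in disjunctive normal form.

\lnot (R \leftrightarrow P)
= \lnot ((R \to P) \land (P \to R))
= \lnot ((\lnot R \lor P) \land (P \to R))
= \lnot ((\lnot R \lor P) \land (\lnot P \lor R))
= \lnot (\lnot R \lor P) \lor \lnot (\lnot P \lor R)
= (\lnot \lnot R \land \lnot P) \lor \lnot (\lnot P \lor R)
= (R \land \lnot P) \lor \lnot (\lnot P \lor R)
= (R \land \lnot P) \lor (\lnot \lnot P \land \lnot R)
= (R \land \lnot P) \lor (P \land \lnot R)

(R \land \lnot P) \lor (P \land \lnot R)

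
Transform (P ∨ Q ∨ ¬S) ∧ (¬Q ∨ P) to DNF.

(P ∨ Q ∨ ¬S) ∧ (¬Q ∨ P)
⇔ (P ∧ ¬Q) ∨ (P ∧ P) ∨ (Q ∧ ¬Q) ∨ (Q ∧ P) ∨ (¬S ∧ ¬Q) ∨ (¬S ∧ P)   — distribute ∧ over ∨
⇔ P ∨ (¬S ∧ ¬Q)   — simplify

P ∨ (¬S ∧ ¬Q)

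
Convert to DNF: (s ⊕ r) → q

(¬s ∧ ¬r) ∨ (r ∧ s) ∨ q

(s ⊕ r) → q
= ¬(s ⊕ r) ∨ q
= ¬((s ∧ ¬r) ∨ (¬s ∧ r)) ∨ q
= (¬(s ∧ ¬r) ∧ ¬(¬s ∧ r)) ∨ q
= ((¬s ∨ ¬¬r) ∧ ¬(¬s ∧ r)) ∨ q
= ((¬s ∨ r) ∧ ¬(¬s ∧ r)) ∨ q
= ((¬s ∨ r) ∧ (¬¬s ∨ ¬r)) ∨ q
= ((¬s ∨ r) ∧ (s ∨ ¬r)) ∨ q
= (¬s ∧ s) ∨ (¬s ∧ ¬r) ∨ (r ∧ s) ∨ (r ∧ ¬r) ∨ q
= (¬s ∧ ¬r) ∨ (r ∧ s) ∨ q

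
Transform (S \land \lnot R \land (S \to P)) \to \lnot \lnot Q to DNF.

\lnot S \lor R \lor (S \land \lnot P) \lor Q

(S \land \lnot R \land (S \to P)) \to \lnot \lnot Q
⇔ \lnot (S \land \lnot R \land (S \to P)) \lor \lnot \lnot Q
⇔ \lnot (S \land \lnot R \land (\lnot S \lor P)) \lor \lnot \lnot Q
⇔ \lnot S \lor \lnot \lnot R \lor \lnot (\lnot S \lor P) \lor \lnot \lnot Q
⇔ \lnot S \lor R \lor \lnot (\lnot S \lor P) \lor \lnot \lnot Q
⇔ \lnot S \lor R \lor (\lnot \lnot S \land \lnot P) \lor \lnot \lnot Q
⇔ \lnot S \lor R \lor (S \land \lnot P) \lor \lnot \lnot Q
⇔ \lnot S \lor R \lor (S \land \lnot P) \lor Q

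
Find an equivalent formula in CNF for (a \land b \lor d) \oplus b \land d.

(a \lor d) \land (b \lor d) \land (\lnot d \lor \lnot b)

(a \land b \lor d) \oplus b \land d
≡ (a \land b \lor d \lor b \land d) \land \lnot ((a \land b \lor d) \land b \land d)   — expand \oplus
≡ (a \land b \lor d \lor b \land d) \land (\lnot (a \land b \lor d) \lor \lnot b \lor \lnot d)   — De Morgan
≡ (a \land b \lor d \lor b \land d) \land (\lnot (a \land b) \land \lnot d \lor \lnot b \lor \lnot d)   — De Morgan
≡ (a \land b \lor d \lor b \land d) \land ((\lnot a \lor \lnot b) \land \lnot d \lor \lnot b \lor \lnot d)   — De Morgan
≡ (a \lor d \lor b) \land (a \lor d \lor d) \land (b \lor d \lor b) \land (b \lor d \lor d) \land (\lnot a \lor \lnot b \lor \lnot b \lor \lnot d) \land (\lnot d \lor \lnot b \lor \lnot d)   — distribute \lor over \land
≡ (a \lor d) \land (b \lor d) \land (\lnot d \lor \lnot b)   — simplify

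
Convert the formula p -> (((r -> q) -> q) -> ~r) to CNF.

(~p | ~r | q) & (~p | ~q | ~r)

p -> (((r -> q) -> q) -> ~r)
= ~p | (((r -> q) -> q) -> ~r)   [eliminate ->]
= ~p | ~((r -> q) -> q) | ~r   [eliminate ->]
= ~p | ~(~(r -> q) | q) | ~r   [eliminate ->]
= ~p | ~(~(~r | q) | q) | ~r   [eliminate ->]
= ~p | (~~(~r | q) & ~q) | ~r   [De Morgan]
= ~p | ((~r | q) & ~q) | ~r   [double negation]
= (~p | ~r | q | ~r) & (~p | ~q | ~r)   [distribute | over &]
= (~p | ~r | q) & (~p | ~q | ~r)   [simplify]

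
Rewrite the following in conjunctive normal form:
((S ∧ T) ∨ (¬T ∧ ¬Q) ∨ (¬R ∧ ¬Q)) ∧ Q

((S ∧ T) ∨ (¬T ∧ ¬Q) ∨ (¬R ∧ ¬Q)) ∧ Q
≡ (S ∨ ¬T ∨ ¬R) ∧ (S ∨ ¬T ∨ ¬Q) ∧ (S ∨ ¬Q ∨ ¬R) ∧ (S ∨ ¬Q ∨ ¬Q) ∧ (T ∨ ¬T ∨ ¬R) ∧ (T ∨ ¬T ∨ ¬Q) ∧ (T ∨ ¬Q ∨ ¬R) ∧ (T ∨ ¬Q ∨ ¬Q) ∧ Q   — distribute ∨ over ∧
≡ (S ∨ ¬T ∨ ¬R) ∧ (S ∨ ¬Q) ∧ (T ∨ ¬Q) ∧ Q   — simplify

(S ∨ ¬T ∨ ¬R) ∧ (S ∨ ¬Q) ∧ (T ∨ ¬Q) ∧ Q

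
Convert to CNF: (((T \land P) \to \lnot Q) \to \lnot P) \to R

(\lnot T \lor \lnot P \lor \lnot Q \lor R) \land (P \lor R)

(((T \land P) \to \lnot Q) \to \lnot P) \to R
⇔ \lnot (((T \land P) \to \lnot Q) \to \lnot P) \lor R   (eliminate \to)
⇔ \lnot (\lnot ((T \land P) \to \lnot Q) \lor \lnot P) \lor R   (eliminate \to)
⇔ \lnot (\lnot (\lnot (T \land P) \lor \lnot Q) \lor \lnot P) \lor R   (eliminate \to)
⇔ (\lnot \lnot (\lnot (T \land P) \lor \lnot Q) \land \lnot \lnot P) \lor R   (De Morgan)
⇔ ((\lnot (T \land P) \lor \lnot Q) \land \lnot \lnot P) \lor R   (double negation)
⇔ ((\lnot T \lor \lnot P \lor \lnot Q) \land \lnot \lnot P) \lor R   (De Morgan)
⇔ ((\lnot T \lor \lnot P \lor \lnot Q) \land P) \lor R   (double negation)
⇔ (\lnot T \lor \lnot P \lor \lnot Q \lor R) \land (P \lor R)   (distribute \lor over \land)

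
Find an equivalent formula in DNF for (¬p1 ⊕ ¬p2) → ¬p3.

(p1 ∧ p2) ∨ (¬p2 ∧ ¬p1) ∨ ¬p3

(¬p1 ⊕ ¬p2) → ¬p3
≡ ¬(¬p1 ⊕ ¬p2) ∨ ¬p3   (eliminate →)
≡ ¬((¬p1 ∧ ¬¬p2) ∨ (¬¬p1 ∧ ¬p2)) ∨ ¬p3   (expand ⊕)
≡ (¬(¬p1 ∧ ¬¬p2) ∧ ¬(¬¬p1 ∧ ¬p2)) ∨ ¬p3   (De Morgan)
≡ ((¬¬p1 ∨ ¬¬¬p2) ∧ ¬(¬¬p1 ∧ ¬p2)) ∨ ¬p3   (De Morgan)
≡ ((p1 ∨ ¬¬¬p2) ∧ ¬(¬¬p1 ∧ ¬p2)) ∨ ¬p3   (double negation)
≡ ((p1 ∨ ¬p2) ∧ ¬(¬¬p1 ∧ ¬p2)) ∨ ¬p3   (double negation)
≡ ((p1 ∨ ¬p2) ∧ (¬¬¬p1 ∨ ¬¬p2)) ∨ ¬p3   (De Morgan)
≡ ((p1 ∨ ¬p2) ∧ (¬p1 ∨ ¬¬p2)) ∨ ¬p3   (double negation)
≡ ((p1 ∨ ¬p2) ∧ (¬p1 ∨ p2)) ∨ ¬p3   (double negation)
≡ (p1 ∧ ¬p1) ∨ (p1 ∧ p2) ∨ (¬p2 ∧ ¬p1) ∨ (¬p2 ∧ p2) ∨ ¬p3   (distribute ∧ over ∨)
≡ (p1 ∧ p2) ∨ (¬p2 ∧ ¬p1) ∨ ¬p3   (simplify)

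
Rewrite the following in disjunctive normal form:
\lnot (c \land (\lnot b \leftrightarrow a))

\lnot (c \land (\lnot b \leftrightarrow a))
= \lnot (c \land (\lnot b \to a) \land (a \to \lnot b))   — eliminate \leftrightarrow
= \lnot (c \land (\lnot \lnot b \lor a) \land (a \to \lnot b))   — eliminate \to
= \lnot (c \land (\lnot \lnot b \lor a) \land (\lnot a \lor \lnot b))   — eliminate \to
= \lnot c \lor \lnot (\lnot \lnot b \lor a) \lor \lnot (\lnot a \lor \lnot b)   — De Morgan
= \lnot c \lor (\lnot \lnot \lnot b \land \lnot a) \lor \lnot (\lnot a \lor \lnot b)   — De Morgan
= \lnot c \lor (\lnot b \land \lnot a) \lor \lnot (\lnot a \lor \lnot b)   — double negation
= \lnot c \lor (\lnot b \land \lnot a) \lor (\lnot \lnot a \land \lnot \lnot b)   — De Morgan
= \lnot c \lor (\lnot b \land \lnot a) \lor (a \land \lnot \lnot b)   — double negation
= \lnot c \lor (\lnot b \land \lnot a) \lor (a \land b)   — double negation

\lnot c \lor (\lnot b \land \lnot a) \lor (a \land b)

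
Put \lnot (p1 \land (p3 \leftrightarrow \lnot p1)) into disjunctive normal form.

\lnot (p1 \land (p3 \leftrightarrow \lnot p1))
≡ \lnot (p1 \land (p3 \to \lnot p1) \land (\lnot p1 \to p3))
≡ \lnot (p1 \land (\lnot p3 \lor \lnot p1) \land (\lnot p1 \to p3))
≡ \lnot (p1 \land (\lnot p3 \lor \lnot p1) \land (\lnot \lnot p1 \lor p3))
≡ \lnot p1 \lor \lnot (\lnot p3 \lor \lnot p1) \lor \lnot (\lnot \lnot p1 \lor p3)
≡ \lnot p1 \lor (\lnot \lnot p3 \land \lnot \lnot p1) \lor \lnot (\lnot \lnot p1 \lor p3)
≡ \lnot p1 \lor (p3 \land \lnot \lnot p1) \lor \lnot (\lnot \lnot p1 \lor p3)
≡ \lnot p1 \lor (p3 \land p1) \lor \lnot (\lnot \lnot p1 \lor p3)
≡ \lnot p1 \lor (p3 \land p1) \lor (\lnot \lnot \lnot p1 \land \lnot p3)
≡ \lnot p1 \lor (p3 \land p1) \lor (\lnot p1 \land \lnot p3)
≡ \lnot p1 \lor (p3 \land p1)

\lnot p1 \lor (p3 \land p1)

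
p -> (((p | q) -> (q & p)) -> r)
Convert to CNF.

~p | ~q | r

p -> (((p | q) -> (q & p)) -> r)
⇔ ~p | (((p | q) -> (q & p)) -> r)   [eliminate ->]
⇔ ~p | ~((p | q) -> (q & p)) | r   [eliminate ->]
⇔ ~p | ~(~(p | q) | (q & p)) | r   [eliminate ->]
⇔ ~p | (~~(p | q) & ~(q & p)) | r   [De Morgan]
⇔ ~p | ((p | q) & ~(q & p)) | r   [double negation]
⇔ ~p | ((p | q) & (~q | ~p)) | r   [De Morgan]
⇔ (~p | p | q | r) & (~p | ~q | ~p | r)   [distribute | over &]
⇔ ~p | ~q | r   [simplify]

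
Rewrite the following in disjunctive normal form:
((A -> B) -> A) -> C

~A | C

((A -> B) -> A) -> C
≡ ~((A -> B) -> A) | C   [eliminate ->]
≡ ~(~(A -> B) | A) | C   [eliminate ->]
≡ ~(~(~A | B) | A) | C   [eliminate ->]
≡ (~~(~A | B) & ~A) | C   [De Morgan]
≡ ((~A | B) & ~A) | C   [double negation]
≡ (~A & ~A) | (B & ~A) | C   [distribute & over |]
≡ ~A | C   [simplify]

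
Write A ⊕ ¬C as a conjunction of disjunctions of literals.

(A ∨ ¬C) ∧ (¬A ∨ C)

A ⊕ ¬C
≡ (A ∨ ¬C) ∧ ¬(A ∧ ¬C)   (expand ⊕)
≡ (A ∨ ¬C) ∧ (¬A ∨ ¬¬C)   (De Morgan)
≡ (A ∨ ¬C) ∧ (¬A ∨ C)   (double negation)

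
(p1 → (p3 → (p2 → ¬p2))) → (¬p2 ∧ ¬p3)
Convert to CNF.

(p1 → (p3 → (p2 → ¬p2))) → (¬p2 ∧ ¬p3)
⇔ ¬(p1 → (p3 → (p2 → ¬p2))) ∨ (¬p2 ∧ ¬p3)
⇔ ¬(¬p1 ∨ (p3 → (p2 → ¬p2))) ∨ (¬p2 ∧ ¬p3)
⇔ ¬(¬p1 ∨ ¬p3 ∨ (p2 → ¬p2)) ∨ (¬p2 ∧ ¬p3)
⇔ ¬(¬p1 ∨ ¬p3 ∨ ¬p2 ∨ ¬p2) ∨ (¬p2 ∧ ¬p3)
⇔ (¬¬p1 ∧ ¬¬p3 ∧ ¬¬p2 ∧ ¬¬p2) ∨ (¬p2 ∧ ¬p3)
⇔ (p1 ∧ ¬¬p3 ∧ ¬¬p2 ∧ ¬¬p2) ∨ (¬p2 ∧ ¬p3)
⇔ (p1 ∧ p3 ∧ ¬¬p2 ∧ ¬¬p2) ∨ (¬p2 ∧ ¬p3)
⇔ (p1 ∧ p3 ∧ p2 ∧ ¬¬p2) ∨ (¬p2 ∧ ¬p3)
⇔ (p1 ∧ p3 ∧ p2 ∧ p2) ∨ (¬p2 ∧ ¬p3)
⇔ (p1 ∨ ¬p2) ∧ (p1 ∨ ¬p3) ∧ (p3 ∨ ¬p2) ∧ (p3 ∨ ¬p3) ∧ (p2 ∨ ¬p2) ∧ (p2 ∨ ¬p3) ∧ (p2 ∨ ¬p2) ∧ (p2 ∨ ¬p3)
⇔ (p1 ∨ ¬p2) ∧ (p1 ∨ ¬p3) ∧ (p3 ∨ ¬p2) ∧ (p2 ∨ ¬p3)

(p1 ∨ ¬p2) ∧ (p1 ∨ ¬p3) ∧ (p3 ∨ ¬p2) ∧ (p2 ∨ ¬p3)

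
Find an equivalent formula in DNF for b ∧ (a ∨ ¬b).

b ∧ a

b ∧ (a ∨ ¬b)
≡ (b ∧ a) ∨ (b ∧ ¬b)   [distribute ∧ over ∨]
≡ b ∧ a   [simplify]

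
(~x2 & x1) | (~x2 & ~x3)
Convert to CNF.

(~x2 & x1) | (~x2 & ~x3)
≡ (~x2 | ~x2) & (~x2 | ~x3) & (x1 | ~x2) & (x1 | ~x3)   — distribute | over &
≡ ~x2 & (x1 | ~x3)   — simplify

~x2 & (x1 | ~x3)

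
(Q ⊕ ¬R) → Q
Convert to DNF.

(Q ⊕ ¬R) → Q
⇔ ¬(Q ⊕ ¬R) ∨ Q   [eliminate →]
⇔ ¬((Q ∧ ¬¬R) ∨ (¬Q ∧ ¬R)) ∨ Q   [expand ⊕]
⇔ (¬(Q ∧ ¬¬R) ∧ ¬(¬Q ∧ ¬R)) ∨ Q   [De Morgan]
⇔ ((¬Q ∨ ¬¬¬R) ∧ ¬(¬Q ∧ ¬R)) ∨ Q   [De Morgan]
⇔ ((¬Q ∨ ¬R) ∧ ¬(¬Q ∧ ¬R)) ∨ Q   [double negation]
⇔ ((¬Q ∨ ¬R) ∧ (¬¬Q ∨ ¬¬R)) ∨ Q   [De Morgan]
⇔ ((¬Q ∨ ¬R) ∧ (Q ∨ ¬¬R)) ∨ Q   [double negation]
⇔ ((¬Q ∨ ¬R) ∧ (Q ∨ R)) ∨ Q   [double negation]
⇔ (¬Q ∧ Q) ∨ (¬Q ∧ R) ∨ (¬R ∧ Q) ∨ (¬R ∧ R) ∨ Q   [distribute ∧ over ∨]
⇔ (¬Q ∧ R) ∨ Q   [simplify]

(¬Q ∧ R) ∨ Q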